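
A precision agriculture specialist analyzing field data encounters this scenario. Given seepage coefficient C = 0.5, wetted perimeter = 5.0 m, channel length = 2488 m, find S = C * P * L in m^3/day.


S = C * P * L
  = 0.5 * 5.0 * 2488
  = 6220 m^3/day


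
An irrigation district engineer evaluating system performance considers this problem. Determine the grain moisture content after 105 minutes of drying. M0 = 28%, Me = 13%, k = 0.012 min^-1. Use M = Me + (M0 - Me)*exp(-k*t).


M = Me + (M0 - Me) * e^(-k*t)
  = 13 + (28 - 13) * e^(-0.012*105)
  = 13 + 15 * e^(-1.260)
  = 13 + 15 * 0.28365
  = 13 + 4.2548
  = 17.25%


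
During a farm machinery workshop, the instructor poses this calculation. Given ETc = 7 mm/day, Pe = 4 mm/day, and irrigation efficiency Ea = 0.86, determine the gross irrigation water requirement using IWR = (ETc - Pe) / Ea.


IWR = (ETc - Pe) / Ea
    = (7 - 4) / 0.86
    = 3 / 0.86
    = 3.49 mm/day


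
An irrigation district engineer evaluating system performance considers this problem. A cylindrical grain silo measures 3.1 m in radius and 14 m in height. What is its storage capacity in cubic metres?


V = pi * r^2 * h
  = pi * 3.1^2 * 14
  = pi * 9.61 * 14
  = 422.67 m^3


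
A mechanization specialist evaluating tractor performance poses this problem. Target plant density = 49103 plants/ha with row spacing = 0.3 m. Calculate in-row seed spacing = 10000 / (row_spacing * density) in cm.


spacing = 10000 / (row_sp * density)
        = 10000 / (0.3 * 49103)
        = 10000 / 14730.90
        = 0.67885 m = 67.88 cm


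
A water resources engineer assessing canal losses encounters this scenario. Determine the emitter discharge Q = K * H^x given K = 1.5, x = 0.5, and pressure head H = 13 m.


Q = K * H^x
  = 1.5 * 13^0.5
  = 1.5 * 3.6056
  = 5.41 L/h


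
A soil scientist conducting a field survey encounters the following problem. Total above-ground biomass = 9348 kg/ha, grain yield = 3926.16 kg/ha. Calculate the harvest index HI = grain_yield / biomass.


HI = grain_yield / biomass
   = 3926.16 / 9348
   = 0.42


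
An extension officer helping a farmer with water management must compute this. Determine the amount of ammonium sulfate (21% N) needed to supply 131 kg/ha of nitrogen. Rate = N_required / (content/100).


Rate = N_required / (N_content / 100)
     = 131 / (21 / 100)
     = 131 / 0.21
     = 623.81 kg/ha


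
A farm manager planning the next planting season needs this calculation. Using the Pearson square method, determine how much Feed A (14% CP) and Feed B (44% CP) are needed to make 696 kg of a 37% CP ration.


parts_A = CP_b - target = 44 - 37 = 7
parts_B = target - CP_a = 37 - 14 = 23
total_parts = 7 + 23 = 30
Feed A = 696 * 7 / 30 = 162.40 kg
Feed B = 696 * 23 / 30 = 533.60 kg

162.40 kg


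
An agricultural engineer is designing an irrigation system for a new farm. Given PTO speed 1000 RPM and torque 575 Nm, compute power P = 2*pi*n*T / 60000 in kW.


P = 2*pi*n*T / 60000
  = 2*pi * 1000 * 575 / 60000
  = 3612831.55 / 60000
  = 60.21 kW


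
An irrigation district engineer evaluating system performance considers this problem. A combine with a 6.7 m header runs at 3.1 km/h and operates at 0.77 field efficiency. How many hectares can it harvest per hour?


C = w * v * eta_f / 10
  = 6.7 * 3.1 * 0.77 / 10
  = 15.99 / 10
  = 1.60 ha/h


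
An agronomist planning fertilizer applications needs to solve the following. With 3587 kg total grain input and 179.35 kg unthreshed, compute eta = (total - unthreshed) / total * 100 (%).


eta = (total - unthreshed) / total * 100
    = (3587 - 179.35) / 3587 * 100
    = 3407.65 / 3587 * 100
    = 95%


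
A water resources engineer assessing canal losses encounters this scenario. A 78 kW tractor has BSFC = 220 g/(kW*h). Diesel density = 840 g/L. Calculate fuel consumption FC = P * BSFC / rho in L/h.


FC = P * BSFC / rho_fuel
   = 78 * 220 / 840
   = 17160 / 840
   = 20.43 L/h


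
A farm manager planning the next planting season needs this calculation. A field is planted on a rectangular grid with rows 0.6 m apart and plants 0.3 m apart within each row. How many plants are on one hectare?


D = 10000 / (row_sp * plant_sp)
  = 10000 / (0.6 * 0.3)
  = 10000 / 0.1800
  = 55555.56 plants/ha


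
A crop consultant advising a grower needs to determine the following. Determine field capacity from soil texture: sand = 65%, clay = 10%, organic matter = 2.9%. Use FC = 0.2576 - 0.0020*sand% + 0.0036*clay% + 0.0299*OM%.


FC = 0.2576 - 0.0020*65 + 0.0036*10 + 0.0299*2.9
   = 0.2576 - 0.1300 + 0.0360 + 0.0867
   = 0.2503


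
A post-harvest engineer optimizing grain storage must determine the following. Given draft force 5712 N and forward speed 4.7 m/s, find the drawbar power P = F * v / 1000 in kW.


P = F * v / 1000
  = 5712 * 4.7 / 1000
  = 26846.40 / 1000
  = 26.85 kW


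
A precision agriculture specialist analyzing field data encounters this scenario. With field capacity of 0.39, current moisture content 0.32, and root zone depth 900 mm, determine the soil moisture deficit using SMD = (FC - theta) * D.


SMD = (FC - theta) * D
    = (0.39 - 0.32) * 900
    = 0.070 * 900
    = 63 mm


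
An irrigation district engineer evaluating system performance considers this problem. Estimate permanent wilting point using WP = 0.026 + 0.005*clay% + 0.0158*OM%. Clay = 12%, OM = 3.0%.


WP = 0.026 + 0.005*12 + 0.0158*3.0
   = 0.026 + 0.0600 + 0.0474
   = 0.1334


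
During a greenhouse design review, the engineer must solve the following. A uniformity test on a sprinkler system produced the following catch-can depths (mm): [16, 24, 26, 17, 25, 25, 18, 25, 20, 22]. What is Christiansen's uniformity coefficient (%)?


xbar = 218 / 10 = 21.800
sum|xi - xbar| = 32.400
CU = 100 * (1 - 32.400 / (10 * 21.800))
   = 100 * (1 - 0.1486)
   = 85.14%


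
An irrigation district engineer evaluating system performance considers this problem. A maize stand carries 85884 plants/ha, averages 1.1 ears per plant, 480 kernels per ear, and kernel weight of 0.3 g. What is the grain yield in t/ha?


Y = density * ears * kernels * kw
  = 85884 * 1.1 * 480 * 0.3 g/ha
  = 13604025.60 g/ha
  = 13604.03 kg/ha = 13.60 t/ha


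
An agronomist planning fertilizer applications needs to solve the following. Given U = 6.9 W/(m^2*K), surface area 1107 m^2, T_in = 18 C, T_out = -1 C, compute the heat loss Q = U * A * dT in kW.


dT = 18 - (-1) = 19 K
Q = U * A * dT
  = 6.9 * 1107 * 19
  = 145127.70 W = 145.13 kW


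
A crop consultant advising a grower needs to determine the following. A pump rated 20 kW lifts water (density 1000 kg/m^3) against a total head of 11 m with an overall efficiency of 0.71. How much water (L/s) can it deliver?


Q = (P * 1000 * eta) / (rho * g * H)
  = (20 * 1000 * 0.71) / (1000 * 9.81 * 11)
  = 14200 / 107910
  = 0.13159 m^3/s = 131.59 L/s


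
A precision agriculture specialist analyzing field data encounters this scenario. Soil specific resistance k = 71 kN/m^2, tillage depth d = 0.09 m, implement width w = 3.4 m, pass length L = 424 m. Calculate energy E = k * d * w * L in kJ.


E = k * d * w * L
  = 71 * 0.09 * 3.4 * 424
  = 9211.82 kJ


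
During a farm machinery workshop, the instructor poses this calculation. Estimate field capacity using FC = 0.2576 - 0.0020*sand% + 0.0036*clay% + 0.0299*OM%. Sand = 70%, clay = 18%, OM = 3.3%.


FC = 0.2576 - 0.0020*70 + 0.0036*18 + 0.0299*3.3
   = 0.2576 - 0.1400 + 0.0648 + 0.0987
   = 0.2811


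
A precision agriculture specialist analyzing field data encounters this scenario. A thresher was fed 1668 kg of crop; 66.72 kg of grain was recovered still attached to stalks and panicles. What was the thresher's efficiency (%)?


eta = (total - unthreshed) / total * 100
    = (1668 - 66.72) / 1668 * 100
    = 1601.28 / 1668 * 100
    = 96%


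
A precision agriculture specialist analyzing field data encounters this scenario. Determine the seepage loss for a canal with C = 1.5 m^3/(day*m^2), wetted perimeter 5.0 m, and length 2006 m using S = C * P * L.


S = C * P * L
  = 1.5 * 5.0 * 2006
  = 15045 m^3/day


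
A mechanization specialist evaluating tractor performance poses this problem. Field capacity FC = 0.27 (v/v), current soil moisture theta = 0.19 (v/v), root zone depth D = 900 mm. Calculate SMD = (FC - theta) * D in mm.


SMD = (FC - theta) * D
    = (0.27 - 0.19) * 900
    = 0.080 * 900
    = 72 mm


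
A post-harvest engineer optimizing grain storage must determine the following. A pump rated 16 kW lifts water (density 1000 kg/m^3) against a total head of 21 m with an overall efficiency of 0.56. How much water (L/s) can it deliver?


Q = (P * 1000 * eta) / (rho * g * H)
  = (16 * 1000 * 0.56) / (1000 * 9.81 * 21)
  = 8960 / 206010
  = 0.04349 m^3/s = 43.49 L/s


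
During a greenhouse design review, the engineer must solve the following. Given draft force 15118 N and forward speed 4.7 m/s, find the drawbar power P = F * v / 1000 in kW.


P = F * v / 1000
  = 15118 * 4.7 / 1000
  = 71054.60 / 1000
  = 71.05 kW


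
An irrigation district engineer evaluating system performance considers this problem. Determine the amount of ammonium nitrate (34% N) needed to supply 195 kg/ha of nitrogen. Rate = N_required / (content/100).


Rate = N_required / (N_content / 100)
     = 195 / (34 / 100)
     = 195 / 0.34
     = 573.53 kg/ha


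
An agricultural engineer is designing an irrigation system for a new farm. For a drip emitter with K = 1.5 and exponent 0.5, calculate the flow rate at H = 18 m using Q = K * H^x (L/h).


Q = K * H^x
  = 1.5 * 18^0.5
  = 1.5 * 4.2426
  = 6.36 L/h


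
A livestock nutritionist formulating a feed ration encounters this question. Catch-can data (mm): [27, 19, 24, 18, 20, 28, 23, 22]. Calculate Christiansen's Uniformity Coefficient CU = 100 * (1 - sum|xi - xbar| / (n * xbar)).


xbar = 181 / 8 = 22.625
sum|xi - xbar| = 23
CU = 100 * (1 - 23 / (8 * 22.625))
   = 100 * (1 - 0.1271)
   = 87.29%


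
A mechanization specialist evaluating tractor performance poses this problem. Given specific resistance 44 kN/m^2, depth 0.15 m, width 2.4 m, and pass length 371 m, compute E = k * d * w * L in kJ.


E = k * d * w * L
  = 44 * 0.15 * 2.4 * 371
  = 5876.64 kJ


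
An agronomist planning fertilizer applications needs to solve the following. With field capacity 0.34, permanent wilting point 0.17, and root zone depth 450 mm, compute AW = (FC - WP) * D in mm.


AW = (FC - WP) * D
   = (0.34 - 0.17) * 450
   = 0.17 * 450
   = 76.50 mm


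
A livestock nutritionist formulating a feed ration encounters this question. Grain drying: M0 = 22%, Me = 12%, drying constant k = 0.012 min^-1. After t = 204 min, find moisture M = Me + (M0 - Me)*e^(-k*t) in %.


M = Me + (M0 - Me) * e^(-k*t)
  = 12 + (22 - 12) * e^(-0.012*204)
  = 12 + 10 * e^(-2.448)
  = 12 + 10 * 0.08647
  = 12 + 0.8647
  = 12.86%


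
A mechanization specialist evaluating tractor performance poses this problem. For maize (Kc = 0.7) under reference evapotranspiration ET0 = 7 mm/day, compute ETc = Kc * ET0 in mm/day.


ETc = Kc * ET0
    = 0.7 * 7
    = 4.90 mm/day


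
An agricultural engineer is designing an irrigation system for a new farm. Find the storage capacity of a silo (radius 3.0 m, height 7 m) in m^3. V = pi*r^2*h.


V = pi * r^2 * h
  = pi * 3.0^2 * 7
  = pi * 9 * 7
  = 197.92 m^3


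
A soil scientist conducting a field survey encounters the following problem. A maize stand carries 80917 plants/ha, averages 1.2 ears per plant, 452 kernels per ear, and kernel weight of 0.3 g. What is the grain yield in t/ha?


Y = density * ears * kernels * kw
  = 80917 * 1.2 * 452 * 0.3 g/ha
  = 13166814.24 g/ha
  = 13166.81 kg/ha = 13.17 t/ha


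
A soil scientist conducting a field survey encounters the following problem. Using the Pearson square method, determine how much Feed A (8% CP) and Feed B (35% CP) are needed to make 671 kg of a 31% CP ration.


parts_A = CP_b - target = 35 - 31 = 4
parts_B = target - CP_a = 31 - 8 = 23
total_parts = 4 + 23 = 27
Feed A = 671 * 4 / 27 = 99.41 kg
Feed B = 671 * 23 / 27 = 571.59 kg

99.41 kg


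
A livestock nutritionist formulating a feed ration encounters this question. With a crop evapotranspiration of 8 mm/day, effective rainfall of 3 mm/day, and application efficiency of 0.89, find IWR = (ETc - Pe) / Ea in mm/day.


IWR = (ETc - Pe) / Ea
    = (8 - 3) / 0.89
    = 5 / 0.89
    = 5.62 mm/day


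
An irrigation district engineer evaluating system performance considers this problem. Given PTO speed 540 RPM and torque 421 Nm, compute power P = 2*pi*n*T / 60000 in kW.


P = 2*pi*n*T / 60000
  = 2*pi * 540 * 421 / 60000
  = 1428419.35 / 60000
  = 23.81 kW


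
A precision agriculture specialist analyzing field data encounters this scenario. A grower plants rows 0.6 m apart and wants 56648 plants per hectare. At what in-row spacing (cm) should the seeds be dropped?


spacing = 10000 / (row_sp * density)
        = 10000 / (0.6 * 56648)
        = 10000 / 33988.80
        = 0.29421 m = 29.42 cm


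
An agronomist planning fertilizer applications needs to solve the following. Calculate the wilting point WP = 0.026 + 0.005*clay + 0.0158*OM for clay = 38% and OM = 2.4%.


WP = 0.026 + 0.005*38 + 0.0158*2.4
   = 0.026 + 0.1900 + 0.0379
   = 0.2539


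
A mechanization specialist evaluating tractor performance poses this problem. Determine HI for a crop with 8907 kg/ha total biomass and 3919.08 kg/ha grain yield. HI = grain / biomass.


HI = grain_yield / biomass
   = 3919.08 / 8907
   = 0.44


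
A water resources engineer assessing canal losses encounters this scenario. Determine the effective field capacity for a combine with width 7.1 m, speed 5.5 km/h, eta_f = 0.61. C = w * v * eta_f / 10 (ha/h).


C = w * v * eta_f / 10
  = 7.1 * 5.5 * 0.61 / 10
  = 23.82 / 10
  = 2.38 ha/h


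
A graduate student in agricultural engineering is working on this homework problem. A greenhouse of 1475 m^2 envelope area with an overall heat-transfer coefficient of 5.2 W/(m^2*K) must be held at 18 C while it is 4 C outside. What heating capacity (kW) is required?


dT = 18 - (4) = 14 K
Q = U * A * dT
  = 5.2 * 1475 * 14
  = 107380 W = 107.38 kW


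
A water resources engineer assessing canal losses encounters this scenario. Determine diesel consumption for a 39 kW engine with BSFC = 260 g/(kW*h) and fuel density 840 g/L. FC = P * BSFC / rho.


FC = P * BSFC / rho_fuel
   = 39 * 260 / 840
   = 10140 / 840
   = 12.07 L/h


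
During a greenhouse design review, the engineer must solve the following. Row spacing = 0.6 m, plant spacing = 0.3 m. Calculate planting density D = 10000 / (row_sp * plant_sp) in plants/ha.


D = 10000 / (row_sp * plant_sp)
  = 10000 / (0.6 * 0.3)
  = 10000 / 0.1800
  = 55555.56 plants/ha


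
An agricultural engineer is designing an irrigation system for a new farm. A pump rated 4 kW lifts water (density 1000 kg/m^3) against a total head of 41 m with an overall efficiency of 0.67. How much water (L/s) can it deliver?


Q = (P * 1000 * eta) / (rho * g * H)
  = (4 * 1000 * 0.67) / (1000 * 9.81 * 41)
  = 2680 / 402210
  = 0.00666 m^3/s = 6.66 L/s


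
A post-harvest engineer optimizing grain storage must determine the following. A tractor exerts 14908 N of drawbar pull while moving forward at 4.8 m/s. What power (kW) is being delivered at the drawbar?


P = F * v / 1000
  = 14908 * 4.8 / 1000
  = 71558.40 / 1000
  = 71.56 kW


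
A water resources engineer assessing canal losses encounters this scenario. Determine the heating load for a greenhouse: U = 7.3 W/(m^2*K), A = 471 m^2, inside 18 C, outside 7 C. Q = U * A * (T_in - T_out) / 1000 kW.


dT = 18 - (7) = 11 K
Q = U * A * dT
  = 7.3 * 471 * 11
  = 37821.30 W = 37.82 kW


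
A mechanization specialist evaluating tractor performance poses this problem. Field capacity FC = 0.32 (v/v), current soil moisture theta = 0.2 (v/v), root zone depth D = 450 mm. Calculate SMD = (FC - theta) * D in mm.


SMD = (FC - theta) * D
    = (0.32 - 0.2) * 450
    = 0.120 * 450
    = 54 mm


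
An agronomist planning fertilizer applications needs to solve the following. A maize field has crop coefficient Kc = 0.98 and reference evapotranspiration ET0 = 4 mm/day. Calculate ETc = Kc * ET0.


ETc = Kc * ET0
    = 0.98 * 4
    = 3.92 mm/day


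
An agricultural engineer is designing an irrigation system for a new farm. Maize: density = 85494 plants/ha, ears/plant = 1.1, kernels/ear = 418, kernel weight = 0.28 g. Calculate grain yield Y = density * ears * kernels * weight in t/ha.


Y = density * ears * kernels * kw
  = 85494 * 1.1 * 418 * 0.28 g/ha
  = 11006839.54 g/ha
  = 11006.84 kg/ha = 11.01 t/ha


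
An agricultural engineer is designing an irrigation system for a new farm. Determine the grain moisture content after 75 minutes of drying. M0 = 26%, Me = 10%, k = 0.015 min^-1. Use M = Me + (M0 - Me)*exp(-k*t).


M = Me + (M0 - Me) * e^(-k*t)
  = 10 + (26 - 10) * e^(-0.015*75)
  = 10 + 16 * e^(-1.125)
  = 10 + 16 * 0.32465
  = 10 + 5.1944
  = 15.19%


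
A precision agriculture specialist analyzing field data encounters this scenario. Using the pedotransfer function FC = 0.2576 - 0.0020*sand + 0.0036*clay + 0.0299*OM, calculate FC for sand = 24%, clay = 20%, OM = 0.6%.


FC = 0.2576 - 0.0020*24 + 0.0036*20 + 0.0299*0.6
   = 0.2576 - 0.0480 + 0.0720 + 0.0179
   = 0.2995


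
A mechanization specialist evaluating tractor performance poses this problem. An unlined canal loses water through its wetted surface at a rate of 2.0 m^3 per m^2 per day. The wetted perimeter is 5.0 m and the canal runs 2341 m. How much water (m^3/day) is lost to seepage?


S = C * P * L
  = 2.0 * 5.0 * 2341
  = 23410 m^3/day


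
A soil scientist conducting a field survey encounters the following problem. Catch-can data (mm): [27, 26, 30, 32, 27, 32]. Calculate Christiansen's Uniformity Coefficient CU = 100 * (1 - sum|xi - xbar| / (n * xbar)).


xbar = 174 / 6 = 29
sum|xi - xbar| = 14
CU = 100 * (1 - 14 / (6 * 29))
   = 100 * (1 - 0.0805)
   = 91.95%


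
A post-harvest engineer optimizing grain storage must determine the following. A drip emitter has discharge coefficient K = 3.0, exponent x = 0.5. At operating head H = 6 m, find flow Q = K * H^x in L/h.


Q = K * H^x
  = 3.0 * 6^0.5
  = 3.0 * 2.4495
  = 7.35 L/h


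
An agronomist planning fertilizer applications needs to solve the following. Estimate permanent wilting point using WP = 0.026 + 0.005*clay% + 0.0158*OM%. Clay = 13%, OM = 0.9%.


WP = 0.026 + 0.005*13 + 0.0158*0.9
   = 0.026 + 0.0650 + 0.0142
   = 0.1052


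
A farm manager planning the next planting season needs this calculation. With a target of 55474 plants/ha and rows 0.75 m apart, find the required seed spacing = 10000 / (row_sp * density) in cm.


spacing = 10000 / (row_sp * density)
        = 10000 / (0.75 * 55474)
        = 10000 / 41605.50
        = 0.24035 m = 24.04 cm


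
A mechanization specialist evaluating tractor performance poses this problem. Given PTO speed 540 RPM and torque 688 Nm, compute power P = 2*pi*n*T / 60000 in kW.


P = 2*pi*n*T / 60000
  = 2*pi * 540 * 688 / 60000
  = 2334329.01 / 60000
  = 38.91 kW


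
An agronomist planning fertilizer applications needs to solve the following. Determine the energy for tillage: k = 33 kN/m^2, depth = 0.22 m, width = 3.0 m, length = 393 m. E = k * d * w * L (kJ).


E = k * d * w * L
  = 33 * 0.22 * 3.0 * 393
  = 8559.54 kJ


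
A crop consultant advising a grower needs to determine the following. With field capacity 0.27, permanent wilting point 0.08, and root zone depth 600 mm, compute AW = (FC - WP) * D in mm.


AW = (FC - WP) * D
   = (0.27 - 0.08) * 600
   = 0.19 * 600
   = 114 mm


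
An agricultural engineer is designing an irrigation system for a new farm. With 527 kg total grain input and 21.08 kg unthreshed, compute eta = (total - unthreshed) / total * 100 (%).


eta = (total - unthreshed) / total * 100
    = (527 - 21.08) / 527 * 100
    = 505.92 / 527 * 100
    = 96%


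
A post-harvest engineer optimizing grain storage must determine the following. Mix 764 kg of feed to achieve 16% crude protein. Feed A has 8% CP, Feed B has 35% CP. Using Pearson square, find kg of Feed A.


parts_A = CP_b - target = 35 - 16 = 19
parts_B = target - CP_a = 16 - 8 = 8
total_parts = 19 + 8 = 27
Feed A = 764 * 19 / 27 = 537.63 kg
Feed B = 764 * 8 / 27 = 226.37 kg

537.63 kg


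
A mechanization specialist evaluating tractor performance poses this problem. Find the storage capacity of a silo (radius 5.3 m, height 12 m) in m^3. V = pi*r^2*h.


V = pi * r^2 * h
  = pi * 5.3^2 * 12
  = pi * 28.09 * 12
  = 1058.97 m^3


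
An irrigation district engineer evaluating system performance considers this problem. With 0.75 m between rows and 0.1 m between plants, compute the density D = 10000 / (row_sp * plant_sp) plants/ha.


D = 10000 / (row_sp * plant_sp)
  = 10000 / (0.75 * 0.1)
  = 10000 / 0.0750
  = 133333.33 plants/ha


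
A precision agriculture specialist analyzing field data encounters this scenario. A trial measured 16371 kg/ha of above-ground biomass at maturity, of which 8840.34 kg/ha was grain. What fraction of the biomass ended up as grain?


HI = grain_yield / biomass
   = 8840.34 / 16371
   = 0.54


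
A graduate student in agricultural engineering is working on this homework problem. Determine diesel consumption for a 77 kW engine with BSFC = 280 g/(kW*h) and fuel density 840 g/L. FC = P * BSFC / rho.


FC = P * BSFC / rho_fuel
   = 77 * 280 / 840
   = 21560 / 840
   = 25.67 L/h


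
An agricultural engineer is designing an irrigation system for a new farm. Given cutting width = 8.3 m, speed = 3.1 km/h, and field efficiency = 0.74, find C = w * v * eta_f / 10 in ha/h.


C = w * v * eta_f / 10
  = 8.3 * 3.1 * 0.74 / 10
  = 19.04 / 10
  = 1.90 ha/h


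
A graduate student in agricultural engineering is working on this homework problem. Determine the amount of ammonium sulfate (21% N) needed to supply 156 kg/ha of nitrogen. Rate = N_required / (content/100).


Rate = N_required / (N_content / 100)
     = 156 / (21 / 100)
     = 156 / 0.21
     = 742.86 kg/ha


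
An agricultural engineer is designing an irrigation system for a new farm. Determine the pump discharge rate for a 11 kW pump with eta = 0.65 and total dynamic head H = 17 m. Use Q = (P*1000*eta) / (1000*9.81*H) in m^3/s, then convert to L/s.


Q = (P * 1000 * eta) / (rho * g * H)
  = (11 * 1000 * 0.65) / (1000 * 9.81 * 17)
  = 7150 / 166770
  = 0.04287 m^3/s = 42.87 L/s


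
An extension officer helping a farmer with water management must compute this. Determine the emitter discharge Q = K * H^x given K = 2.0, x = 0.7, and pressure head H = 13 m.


Q = K * H^x
  = 2.0 * 13^0.7
  = 2.0 * 6.0223
  = 12.04 L/h


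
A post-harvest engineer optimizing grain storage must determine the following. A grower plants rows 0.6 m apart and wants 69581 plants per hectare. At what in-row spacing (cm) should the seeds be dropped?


spacing = 10000 / (row_sp * density)
        = 10000 / (0.6 * 69581)
        = 10000 / 41748.60
        = 0.23953 m = 23.95 cm


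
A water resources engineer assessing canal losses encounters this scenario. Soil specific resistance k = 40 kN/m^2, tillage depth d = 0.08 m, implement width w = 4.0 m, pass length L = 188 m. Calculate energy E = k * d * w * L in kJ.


E = k * d * w * L
  = 40 * 0.08 * 4.0 * 188
  = 2406.40 kJ


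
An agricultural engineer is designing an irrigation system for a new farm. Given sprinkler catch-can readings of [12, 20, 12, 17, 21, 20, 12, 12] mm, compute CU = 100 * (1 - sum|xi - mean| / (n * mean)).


xbar = 126 / 8 = 15.750
sum|xi - xbar| = 30
CU = 100 * (1 - 30 / (8 * 15.750))
   = 100 * (1 - 0.2381)
   = 76.19%


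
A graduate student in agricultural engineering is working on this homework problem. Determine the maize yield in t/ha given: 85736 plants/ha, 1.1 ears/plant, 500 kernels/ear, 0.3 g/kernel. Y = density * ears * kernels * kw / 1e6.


Y = density * ears * kernels * kw
  = 85736 * 1.1 * 500 * 0.3 g/ha
  = 14146440 g/ha
  = 14146.44 kg/ha = 14.15 t/ha


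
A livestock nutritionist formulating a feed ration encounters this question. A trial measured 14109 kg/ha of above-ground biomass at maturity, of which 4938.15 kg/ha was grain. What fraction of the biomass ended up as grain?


HI = grain_yield / biomass
   = 4938.15 / 14109
   = 0.35


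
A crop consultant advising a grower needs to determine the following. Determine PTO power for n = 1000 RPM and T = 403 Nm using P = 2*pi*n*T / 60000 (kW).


P = 2*pi*n*T / 60000
  = 2*pi * 1000 * 403 / 60000
  = 2532123.68 / 60000
  = 42.20 kW


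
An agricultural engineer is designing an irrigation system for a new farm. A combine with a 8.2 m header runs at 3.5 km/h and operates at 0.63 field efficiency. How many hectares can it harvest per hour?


C = w * v * eta_f / 10
  = 8.2 * 3.5 * 0.63 / 10
  = 18.08 / 10
  = 1.81 ha/h


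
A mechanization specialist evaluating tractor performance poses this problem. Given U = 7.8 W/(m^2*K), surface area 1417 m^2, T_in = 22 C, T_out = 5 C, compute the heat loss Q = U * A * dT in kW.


dT = 22 - (5) = 17 K
Q = U * A * dT
  = 7.8 * 1417 * 17
  = 187894.20 W = 187.89 kW


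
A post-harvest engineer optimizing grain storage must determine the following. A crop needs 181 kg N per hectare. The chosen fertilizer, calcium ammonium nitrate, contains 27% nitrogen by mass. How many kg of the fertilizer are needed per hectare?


Rate = N_required / (N_content / 100)
     = 181 / (27 / 100)
     = 181 / 0.27
     = 670.37 kg/ha


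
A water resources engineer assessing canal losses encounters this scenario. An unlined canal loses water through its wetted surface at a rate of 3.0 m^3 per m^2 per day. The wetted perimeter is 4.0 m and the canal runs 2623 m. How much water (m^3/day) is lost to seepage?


S = C * P * L
  = 3.0 * 4.0 * 2623
  = 31476 m^3/day


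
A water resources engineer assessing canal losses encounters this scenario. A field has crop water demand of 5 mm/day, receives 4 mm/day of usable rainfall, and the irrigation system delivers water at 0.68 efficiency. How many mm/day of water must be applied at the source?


IWR = (ETc - Pe) / Ea
    = (5 - 4) / 0.68
    = 1 / 0.68
    = 1.47 mm/day


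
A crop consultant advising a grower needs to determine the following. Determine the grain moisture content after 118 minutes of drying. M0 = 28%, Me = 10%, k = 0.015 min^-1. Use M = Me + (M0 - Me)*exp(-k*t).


M = Me + (M0 - Me) * e^(-k*t)
  = 10 + (28 - 10) * e^(-0.015*118)
  = 10 + 18 * e^(-1.770)
  = 10 + 18 * 0.17033
  = 10 + 3.0660
  = 13.07%


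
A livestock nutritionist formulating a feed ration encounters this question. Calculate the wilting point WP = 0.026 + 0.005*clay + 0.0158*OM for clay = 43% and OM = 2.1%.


WP = 0.026 + 0.005*43 + 0.0158*2.1
   = 0.026 + 0.2150 + 0.0332
   = 0.2742


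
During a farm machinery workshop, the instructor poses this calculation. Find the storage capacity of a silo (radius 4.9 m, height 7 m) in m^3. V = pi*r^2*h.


V = pi * r^2 * h
  = pi * 4.9^2 * 7
  = pi * 24.01 * 7
  = 528.01 m^3


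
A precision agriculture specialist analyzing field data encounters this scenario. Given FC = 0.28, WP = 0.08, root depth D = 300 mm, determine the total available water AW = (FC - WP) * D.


AW = (FC - WP) * D
   = (0.28 - 0.08) * 300
   = 0.20 * 300
   = 60 mm


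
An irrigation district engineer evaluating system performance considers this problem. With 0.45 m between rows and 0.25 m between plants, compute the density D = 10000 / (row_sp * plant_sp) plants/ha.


D = 10000 / (row_sp * plant_sp)
  = 10000 / (0.45 * 0.25)
  = 10000 / 0.1125
  = 88888.89 plants/ha


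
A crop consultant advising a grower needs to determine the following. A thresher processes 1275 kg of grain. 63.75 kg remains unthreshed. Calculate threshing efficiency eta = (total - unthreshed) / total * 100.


eta = (total - unthreshed) / total * 100
    = (1275 - 63.75) / 1275 * 100
    = 1211.25 / 1275 * 100
    = 95%


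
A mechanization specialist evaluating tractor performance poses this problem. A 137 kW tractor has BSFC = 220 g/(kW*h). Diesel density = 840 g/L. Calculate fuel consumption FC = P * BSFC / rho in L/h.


FC = P * BSFC / rho_fuel
   = 137 * 220 / 840
   = 30140 / 840
   = 35.88 L/h


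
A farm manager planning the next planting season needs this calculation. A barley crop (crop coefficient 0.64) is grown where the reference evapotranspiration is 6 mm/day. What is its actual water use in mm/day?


ETc = Kc * ET0
    = 0.64 * 6
    = 3.84 mm/day


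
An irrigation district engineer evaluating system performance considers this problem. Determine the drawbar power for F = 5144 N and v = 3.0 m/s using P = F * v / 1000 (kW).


P = F * v / 1000
  = 5144 * 3.0 / 1000
  = 15432 / 1000
  = 15.43 kW


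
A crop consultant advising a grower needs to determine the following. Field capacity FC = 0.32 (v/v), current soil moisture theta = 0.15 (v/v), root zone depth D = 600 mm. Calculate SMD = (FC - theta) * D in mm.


SMD = (FC - theta) * D
    = (0.32 - 0.15) * 600
    = 0.170 * 600
    = 102 mm


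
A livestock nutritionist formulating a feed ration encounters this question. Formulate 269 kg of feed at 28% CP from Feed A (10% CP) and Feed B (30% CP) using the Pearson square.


parts_A = CP_b - target = 30 - 28 = 2
parts_B = target - CP_a = 28 - 10 = 18
total_parts = 2 + 18 = 20
Feed A = 269 * 2 / 20 = 26.90 kg
Feed B = 269 * 18 / 20 = 242.10 kg

26.90 kg


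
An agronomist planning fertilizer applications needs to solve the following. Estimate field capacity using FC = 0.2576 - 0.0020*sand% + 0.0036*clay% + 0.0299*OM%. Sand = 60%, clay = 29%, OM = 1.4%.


FC = 0.2576 - 0.0020*60 + 0.0036*29 + 0.0299*1.4
   = 0.2576 - 0.1200 + 0.1044 + 0.0419
   = 0.2839


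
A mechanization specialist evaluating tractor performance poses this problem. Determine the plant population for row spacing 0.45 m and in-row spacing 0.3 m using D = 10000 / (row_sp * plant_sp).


D = 10000 / (row_sp * plant_sp)
  = 10000 / (0.45 * 0.3)
  = 10000 / 0.1350
  = 74074.07 plants/ha


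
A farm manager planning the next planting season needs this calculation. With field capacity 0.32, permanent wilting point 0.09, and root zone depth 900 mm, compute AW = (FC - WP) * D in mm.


AW = (FC - WP) * D
   = (0.32 - 0.09) * 900
   = 0.23 * 900
   = 207 mm


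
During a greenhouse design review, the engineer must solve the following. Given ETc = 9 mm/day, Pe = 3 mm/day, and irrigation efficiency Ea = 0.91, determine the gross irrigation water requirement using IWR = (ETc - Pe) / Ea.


IWR = (ETc - Pe) / Ea
    = (9 - 3) / 0.91
    = 6 / 0.91
    = 6.59 mm/day


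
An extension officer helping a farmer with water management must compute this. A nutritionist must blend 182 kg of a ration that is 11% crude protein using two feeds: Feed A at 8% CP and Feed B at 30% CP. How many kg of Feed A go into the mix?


parts_A = CP_b - target = 30 - 11 = 19
parts_B = target - CP_a = 11 - 8 = 3
total_parts = 19 + 3 = 22
Feed A = 182 * 19 / 22 = 157.18 kg
Feed B = 182 * 3 / 22 = 24.82 kg

157.18 kg


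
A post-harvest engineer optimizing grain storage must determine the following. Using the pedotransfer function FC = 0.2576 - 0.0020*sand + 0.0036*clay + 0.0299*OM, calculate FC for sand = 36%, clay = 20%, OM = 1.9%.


FC = 0.2576 - 0.0020*36 + 0.0036*20 + 0.0299*1.9
   = 0.2576 - 0.0720 + 0.0720 + 0.0568
   = 0.3144


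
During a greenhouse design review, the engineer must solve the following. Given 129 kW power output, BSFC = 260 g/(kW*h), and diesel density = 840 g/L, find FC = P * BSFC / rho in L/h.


FC = P * BSFC / rho_fuel
   = 129 * 260 / 840
   = 33540 / 840
   = 39.93 L/h


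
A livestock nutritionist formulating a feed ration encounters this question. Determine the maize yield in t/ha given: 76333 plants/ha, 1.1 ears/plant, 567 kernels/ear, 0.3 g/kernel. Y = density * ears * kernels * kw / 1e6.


Y = density * ears * kernels * kw
  = 76333 * 1.1 * 567 * 0.3 g/ha
  = 14282667.63 g/ha
  = 14282.67 kg/ha = 14.28 t/ha


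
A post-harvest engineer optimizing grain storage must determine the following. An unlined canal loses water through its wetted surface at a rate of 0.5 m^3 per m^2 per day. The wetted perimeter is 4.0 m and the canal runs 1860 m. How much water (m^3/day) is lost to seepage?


S = C * P * L
  = 0.5 * 4.0 * 1860
  = 3720 m^3/day


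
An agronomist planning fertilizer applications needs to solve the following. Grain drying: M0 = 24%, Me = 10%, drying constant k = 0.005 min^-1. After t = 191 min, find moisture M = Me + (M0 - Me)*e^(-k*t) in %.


M = Me + (M0 - Me) * e^(-k*t)
  = 10 + (24 - 10) * e^(-0.005*191)
  = 10 + 14 * e^(-0.955)
  = 10 + 14 * 0.38481
  = 10 + 5.3874
  = 15.39%


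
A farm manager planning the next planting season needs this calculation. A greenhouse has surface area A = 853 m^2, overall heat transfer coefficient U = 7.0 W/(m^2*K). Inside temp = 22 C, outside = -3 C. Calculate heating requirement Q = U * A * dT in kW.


dT = 22 - (-3) = 25 K
Q = U * A * dT
  = 7.0 * 853 * 25
  = 149275 W = 149.28 kW


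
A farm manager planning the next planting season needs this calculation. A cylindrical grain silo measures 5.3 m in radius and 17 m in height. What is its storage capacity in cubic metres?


V = pi * r^2 * h
  = pi * 5.3^2 * 17
  = pi * 28.09 * 17
  = 1500.20 m^3


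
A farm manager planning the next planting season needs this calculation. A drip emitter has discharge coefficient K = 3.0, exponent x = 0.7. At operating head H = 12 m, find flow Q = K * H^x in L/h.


Q = K * H^x
  = 3.0 * 12^0.7
  = 3.0 * 5.6941
  = 17.08 L/h


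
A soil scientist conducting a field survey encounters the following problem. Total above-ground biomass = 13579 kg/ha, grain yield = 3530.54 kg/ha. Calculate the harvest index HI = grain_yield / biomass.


HI = grain_yield / biomass
   = 3530.54 / 13579
   = 0.26


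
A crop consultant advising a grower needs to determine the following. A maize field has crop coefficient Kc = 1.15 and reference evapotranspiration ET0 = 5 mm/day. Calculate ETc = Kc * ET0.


ETc = Kc * ET0
    = 1.15 * 5
    = 5.75 mm/day


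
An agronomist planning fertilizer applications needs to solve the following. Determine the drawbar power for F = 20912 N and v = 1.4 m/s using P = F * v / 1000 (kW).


P = F * v / 1000
  = 20912 * 1.4 / 1000
  = 29276.80 / 1000
  = 29.28 kW


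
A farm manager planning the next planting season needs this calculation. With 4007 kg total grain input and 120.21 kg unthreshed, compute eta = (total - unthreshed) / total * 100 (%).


eta = (total - unthreshed) / total * 100
    = (4007 - 120.21) / 4007 * 100
    = 3886.79 / 4007 * 100
    = 97%


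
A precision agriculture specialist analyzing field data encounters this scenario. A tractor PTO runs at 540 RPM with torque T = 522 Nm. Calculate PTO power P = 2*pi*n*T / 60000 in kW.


P = 2*pi*n*T / 60000
  = 2*pi * 540 * 522 / 60000
  = 1771104.27 / 60000
  = 29.52 kW


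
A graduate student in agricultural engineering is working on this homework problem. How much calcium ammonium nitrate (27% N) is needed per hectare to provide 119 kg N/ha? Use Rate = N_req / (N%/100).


Rate = N_required / (N_content / 100)
     = 119 / (27 / 100)
     = 119 / 0.27
     = 440.74 kg/ha


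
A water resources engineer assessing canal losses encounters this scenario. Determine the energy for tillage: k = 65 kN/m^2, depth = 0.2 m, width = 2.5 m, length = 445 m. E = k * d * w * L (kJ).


E = k * d * w * L
  = 65 * 0.2 * 2.5 * 445
  = 14462.50 kJ


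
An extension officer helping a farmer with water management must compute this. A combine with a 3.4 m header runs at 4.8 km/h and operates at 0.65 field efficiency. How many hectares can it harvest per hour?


C = w * v * eta_f / 10
  = 3.4 * 4.8 * 0.65 / 10
  = 10.61 / 10
  = 1.06 ha/h


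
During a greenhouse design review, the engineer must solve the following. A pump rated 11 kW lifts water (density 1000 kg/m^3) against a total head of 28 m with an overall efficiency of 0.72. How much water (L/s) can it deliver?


Q = (P * 1000 * eta) / (rho * g * H)
  = (11 * 1000 * 0.72) / (1000 * 9.81 * 28)
  = 7920 / 274680
  = 0.02883 m^3/s = 28.83 L/s


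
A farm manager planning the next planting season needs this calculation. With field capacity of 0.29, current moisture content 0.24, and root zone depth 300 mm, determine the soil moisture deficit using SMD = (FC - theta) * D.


SMD = (FC - theta) * D
    = (0.29 - 0.24) * 300
    = 0.050 * 300
    = 15 mm


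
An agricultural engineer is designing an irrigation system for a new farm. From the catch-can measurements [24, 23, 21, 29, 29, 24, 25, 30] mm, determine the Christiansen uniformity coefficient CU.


xbar = 205 / 8 = 25.625
sum|xi - xbar| = 22.250
CU = 100 * (1 - 22.250 / (8 * 25.625))
   = 100 * (1 - 0.1085)
   = 89.15%


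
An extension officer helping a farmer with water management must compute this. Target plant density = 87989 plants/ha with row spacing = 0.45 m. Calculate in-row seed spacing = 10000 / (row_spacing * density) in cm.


spacing = 10000 / (row_sp * density)
        = 10000 / (0.45 * 87989)
        = 10000 / 39595.05
        = 0.25256 m = 25.26 cm


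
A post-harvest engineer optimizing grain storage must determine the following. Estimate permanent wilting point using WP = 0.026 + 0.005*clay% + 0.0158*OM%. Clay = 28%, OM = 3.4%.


WP = 0.026 + 0.005*28 + 0.0158*3.4
   = 0.026 + 0.1400 + 0.0537
   = 0.2197


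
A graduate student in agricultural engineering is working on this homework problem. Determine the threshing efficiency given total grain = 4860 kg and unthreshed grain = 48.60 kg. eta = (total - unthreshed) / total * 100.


eta = (total - unthreshed) / total * 100
    = (4860 - 48.60) / 4860 * 100
    = 4811.40 / 4860 * 100
    = 99%


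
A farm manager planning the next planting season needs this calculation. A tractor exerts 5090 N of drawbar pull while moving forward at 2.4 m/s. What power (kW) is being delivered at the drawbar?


P = F * v / 1000
  = 5090 * 2.4 / 1000
  = 12216 / 1000
  = 12.22 kW


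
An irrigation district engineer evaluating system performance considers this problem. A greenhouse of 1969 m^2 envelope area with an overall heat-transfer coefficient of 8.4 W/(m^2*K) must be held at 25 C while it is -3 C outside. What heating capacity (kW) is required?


dT = 25 - (-3) = 28 K
Q = U * A * dT
  = 8.4 * 1969 * 28
  = 463108.80 W = 463.11 kW


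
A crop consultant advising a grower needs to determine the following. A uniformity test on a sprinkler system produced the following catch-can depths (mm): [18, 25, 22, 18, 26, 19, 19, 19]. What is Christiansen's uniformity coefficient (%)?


xbar = 166 / 8 = 20.750
sum|xi - xbar| = 21.500
CU = 100 * (1 - 21.500 / (8 * 20.750))
   = 100 * (1 - 0.1295)
   = 87.05%


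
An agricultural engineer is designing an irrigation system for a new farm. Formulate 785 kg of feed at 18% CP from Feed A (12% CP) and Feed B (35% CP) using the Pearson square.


parts_A = CP_b - target = 35 - 18 = 17
parts_B = target - CP_a = 18 - 12 = 6
total_parts = 17 + 6 = 23
Feed A = 785 * 17 / 23 = 580.22 kg
Feed B = 785 * 6 / 23 = 204.78 kg

580.22 kg


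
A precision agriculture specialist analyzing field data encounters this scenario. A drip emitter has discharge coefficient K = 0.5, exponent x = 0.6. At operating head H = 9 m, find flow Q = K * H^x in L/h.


Q = K * H^x
  = 0.5 * 9^0.6
  = 0.5 * 3.7372
  = 1.87 L/h


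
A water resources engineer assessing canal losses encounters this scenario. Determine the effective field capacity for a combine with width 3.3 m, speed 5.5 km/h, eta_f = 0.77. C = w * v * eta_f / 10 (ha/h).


C = w * v * eta_f / 10
  = 3.3 * 5.5 * 0.77 / 10
  = 13.98 / 10
  = 1.40 ha/h
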